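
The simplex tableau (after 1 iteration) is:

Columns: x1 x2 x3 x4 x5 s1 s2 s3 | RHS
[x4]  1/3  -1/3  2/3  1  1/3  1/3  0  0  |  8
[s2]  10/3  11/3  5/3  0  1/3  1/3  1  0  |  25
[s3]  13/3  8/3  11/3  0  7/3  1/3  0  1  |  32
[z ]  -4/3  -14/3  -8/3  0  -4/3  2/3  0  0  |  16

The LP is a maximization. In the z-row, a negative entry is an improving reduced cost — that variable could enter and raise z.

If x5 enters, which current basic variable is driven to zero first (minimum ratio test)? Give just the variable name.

Ratios: row 1 (x4): 8/(1/3) = 24; row 2 (s2): 25/(1/3) = 75; row 3 (s3): 32/(7/3) = 96/7.
Minimum ratio 96/7 is in the s3 row, so s3 leaves.

s3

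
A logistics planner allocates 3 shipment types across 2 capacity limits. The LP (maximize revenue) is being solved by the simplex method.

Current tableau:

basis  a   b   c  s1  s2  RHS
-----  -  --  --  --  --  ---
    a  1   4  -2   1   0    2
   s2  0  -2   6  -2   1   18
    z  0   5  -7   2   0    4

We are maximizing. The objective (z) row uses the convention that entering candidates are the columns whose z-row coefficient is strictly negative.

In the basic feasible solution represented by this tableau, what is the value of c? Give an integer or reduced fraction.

c is nonbasic (not in the basis column), so its value in the current BFS is 0.

0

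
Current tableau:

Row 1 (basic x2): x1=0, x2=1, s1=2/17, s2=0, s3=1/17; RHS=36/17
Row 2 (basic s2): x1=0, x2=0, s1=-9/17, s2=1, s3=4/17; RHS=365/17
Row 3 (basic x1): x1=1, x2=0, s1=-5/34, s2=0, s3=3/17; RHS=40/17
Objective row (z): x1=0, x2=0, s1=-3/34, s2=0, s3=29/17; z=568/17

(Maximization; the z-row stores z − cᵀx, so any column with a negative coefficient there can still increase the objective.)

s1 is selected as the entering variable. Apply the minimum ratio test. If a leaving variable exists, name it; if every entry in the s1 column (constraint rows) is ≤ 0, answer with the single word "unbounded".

x2

Ratios: row 1 (x2): (36/17)/(2/17) = 18; row 2 (s2): entry -9/17 ≤ 0, skip; row 3 (x1): entry -5/34 ≤ 0, skip.
Minimum ratio is in the x2 row, so x2 leaves.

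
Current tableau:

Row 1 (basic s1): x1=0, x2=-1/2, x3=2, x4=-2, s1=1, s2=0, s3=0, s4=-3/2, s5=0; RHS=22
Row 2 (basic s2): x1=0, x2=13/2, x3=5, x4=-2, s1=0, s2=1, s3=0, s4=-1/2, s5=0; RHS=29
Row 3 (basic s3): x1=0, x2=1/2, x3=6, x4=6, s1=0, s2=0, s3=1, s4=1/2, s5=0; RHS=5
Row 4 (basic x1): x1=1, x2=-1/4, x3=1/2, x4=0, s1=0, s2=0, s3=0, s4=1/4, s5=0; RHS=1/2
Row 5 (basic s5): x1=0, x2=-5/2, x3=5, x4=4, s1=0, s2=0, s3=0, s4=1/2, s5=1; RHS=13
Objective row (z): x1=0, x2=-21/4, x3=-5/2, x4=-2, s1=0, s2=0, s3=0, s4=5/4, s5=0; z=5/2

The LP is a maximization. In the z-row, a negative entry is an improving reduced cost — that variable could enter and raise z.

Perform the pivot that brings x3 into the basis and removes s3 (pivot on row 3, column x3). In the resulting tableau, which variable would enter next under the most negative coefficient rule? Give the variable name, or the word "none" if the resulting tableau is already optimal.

x2

Pivot element 6. New z-row = old z-row − (-5/2)·(row 3/6).
Updated z-row coefficients: x1: 0, x2: -121/24, x3: 0, x4: 1/2, s1: 0, s2: 0, s3: 5/12, s4: 35/24, s5: 0.
The most negative is -121/24 in column x2, so x2 would enter next.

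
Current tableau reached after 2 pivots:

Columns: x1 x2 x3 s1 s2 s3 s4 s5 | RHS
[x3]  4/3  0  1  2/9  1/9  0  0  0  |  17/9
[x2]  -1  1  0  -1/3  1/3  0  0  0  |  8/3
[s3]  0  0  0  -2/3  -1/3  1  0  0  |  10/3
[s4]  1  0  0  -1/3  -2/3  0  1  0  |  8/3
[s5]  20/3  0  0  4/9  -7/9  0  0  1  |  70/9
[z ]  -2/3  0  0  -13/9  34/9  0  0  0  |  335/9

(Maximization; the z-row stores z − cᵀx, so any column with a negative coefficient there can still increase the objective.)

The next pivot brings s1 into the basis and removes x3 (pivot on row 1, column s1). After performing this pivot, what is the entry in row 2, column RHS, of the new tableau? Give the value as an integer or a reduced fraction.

Pivot element is row 1, column s1: 2/9.
Normalize row 1: new (row 1, RHS) = (17/9)/(2/9) = 17/2.
row 2 ← row 2 − (-1/3)·(new row 1): 8/3 − (-1/3)·(17/2) = 11/2.

11/2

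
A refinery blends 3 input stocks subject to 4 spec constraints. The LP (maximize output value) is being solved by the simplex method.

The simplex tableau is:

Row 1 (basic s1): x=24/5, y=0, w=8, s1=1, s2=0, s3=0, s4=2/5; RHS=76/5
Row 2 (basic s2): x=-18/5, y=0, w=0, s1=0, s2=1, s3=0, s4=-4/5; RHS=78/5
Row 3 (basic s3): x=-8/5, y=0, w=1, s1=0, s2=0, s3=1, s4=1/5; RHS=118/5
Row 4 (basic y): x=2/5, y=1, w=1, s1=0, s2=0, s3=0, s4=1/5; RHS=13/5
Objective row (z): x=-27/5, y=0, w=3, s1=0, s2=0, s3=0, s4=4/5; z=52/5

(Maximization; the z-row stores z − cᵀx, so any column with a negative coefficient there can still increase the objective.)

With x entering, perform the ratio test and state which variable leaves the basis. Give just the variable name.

Ratios: row 1 (s1): (76/5)/(24/5) = 19/6; row 2 (s2): entry -18/5 ≤ 0, skip; row 3 (s3): entry -8/5 ≤ 0, skip; row 4 (y): (13/5)/(2/5) = 13/2.
Minimum ratio 19/6 is in the s1 row, so s1 leaves.

s1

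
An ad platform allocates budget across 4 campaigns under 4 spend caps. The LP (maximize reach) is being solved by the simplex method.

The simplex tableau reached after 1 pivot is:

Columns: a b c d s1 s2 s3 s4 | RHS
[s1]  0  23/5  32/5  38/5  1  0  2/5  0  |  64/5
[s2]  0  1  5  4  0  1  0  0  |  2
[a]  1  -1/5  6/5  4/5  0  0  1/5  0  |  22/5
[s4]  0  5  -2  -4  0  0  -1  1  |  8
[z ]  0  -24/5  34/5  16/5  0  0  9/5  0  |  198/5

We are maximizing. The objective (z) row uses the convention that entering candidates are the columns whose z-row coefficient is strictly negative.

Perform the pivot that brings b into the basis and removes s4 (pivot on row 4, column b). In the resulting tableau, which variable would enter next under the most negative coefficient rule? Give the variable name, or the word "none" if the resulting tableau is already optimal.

d

Pivot element 5. New z-row = old z-row − (-24/5)·(row 4/5).
Updated z-row coefficients: a: 0, b: 0, c: 122/25, d: -16/25, s1: 0, s2: 0, s3: 21/25, s4: 24/25.
The most negative is -16/25 in column d, so d would enter next.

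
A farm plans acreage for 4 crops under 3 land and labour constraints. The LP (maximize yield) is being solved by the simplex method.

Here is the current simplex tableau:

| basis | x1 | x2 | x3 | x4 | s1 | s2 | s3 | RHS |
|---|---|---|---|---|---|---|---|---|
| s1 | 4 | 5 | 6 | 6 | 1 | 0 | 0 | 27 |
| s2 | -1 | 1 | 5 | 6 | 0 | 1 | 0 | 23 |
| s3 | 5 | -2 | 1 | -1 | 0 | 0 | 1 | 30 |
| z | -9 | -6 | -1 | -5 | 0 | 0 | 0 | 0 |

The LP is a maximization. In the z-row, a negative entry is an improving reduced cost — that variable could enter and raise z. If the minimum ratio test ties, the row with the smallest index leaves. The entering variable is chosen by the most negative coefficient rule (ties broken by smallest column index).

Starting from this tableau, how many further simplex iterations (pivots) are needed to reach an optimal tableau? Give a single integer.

pivot: x1 in, s3 out → z = 54
pivot: x2 in, s1 out → z = 642/11
No improving column remains; optimal.

2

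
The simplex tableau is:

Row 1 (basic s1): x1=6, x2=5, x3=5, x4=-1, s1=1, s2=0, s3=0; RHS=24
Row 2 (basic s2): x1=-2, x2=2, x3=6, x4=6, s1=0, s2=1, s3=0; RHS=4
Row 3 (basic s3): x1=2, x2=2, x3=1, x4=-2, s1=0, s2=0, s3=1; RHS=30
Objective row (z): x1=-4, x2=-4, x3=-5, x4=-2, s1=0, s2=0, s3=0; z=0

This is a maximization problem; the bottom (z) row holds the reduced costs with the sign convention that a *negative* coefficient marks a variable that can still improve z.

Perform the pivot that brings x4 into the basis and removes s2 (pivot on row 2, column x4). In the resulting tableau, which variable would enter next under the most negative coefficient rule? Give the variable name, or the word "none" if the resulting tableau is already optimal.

Pivot element 6. New z-row = old z-row − (-2)·(row 2/6).
Updated z-row coefficients: x1: -14/3, x2: -10/3, x3: -3, x4: 0, s1: 0, s2: 1/3, s3: 0.
The most negative is -14/3 in column x1, so x1 would enter next.

x1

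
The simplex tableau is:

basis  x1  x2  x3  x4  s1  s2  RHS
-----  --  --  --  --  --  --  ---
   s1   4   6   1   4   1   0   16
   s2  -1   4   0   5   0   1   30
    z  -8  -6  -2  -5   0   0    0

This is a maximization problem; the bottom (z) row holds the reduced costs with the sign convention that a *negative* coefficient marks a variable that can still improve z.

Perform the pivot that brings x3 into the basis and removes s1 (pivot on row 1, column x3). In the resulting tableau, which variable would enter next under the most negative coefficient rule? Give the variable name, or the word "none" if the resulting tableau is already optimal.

none

Pivot element 1. New z-row = old z-row − (-2)·(row 1/1).
Updated z-row coefficients: x1: 0, x2: 6, x3: 0, x4: 3, s1: 2, s2: 0.
No coefficient is strictly negative; the tableau after this pivot is optimal.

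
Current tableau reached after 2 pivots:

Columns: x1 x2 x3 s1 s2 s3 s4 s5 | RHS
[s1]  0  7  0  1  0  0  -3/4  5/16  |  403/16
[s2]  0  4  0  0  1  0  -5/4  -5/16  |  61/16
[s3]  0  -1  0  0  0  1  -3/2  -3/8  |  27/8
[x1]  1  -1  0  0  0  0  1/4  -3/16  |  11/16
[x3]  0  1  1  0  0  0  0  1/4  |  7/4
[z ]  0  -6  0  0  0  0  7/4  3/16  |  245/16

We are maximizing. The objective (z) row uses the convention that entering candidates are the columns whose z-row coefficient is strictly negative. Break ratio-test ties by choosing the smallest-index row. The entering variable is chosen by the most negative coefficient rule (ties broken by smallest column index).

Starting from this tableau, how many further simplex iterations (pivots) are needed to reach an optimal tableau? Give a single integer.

pivot: x2 in, s2 out → z = 673/32
pivot: s5 in, x3 out → z = 152/7
No improving column remains; optimal.

2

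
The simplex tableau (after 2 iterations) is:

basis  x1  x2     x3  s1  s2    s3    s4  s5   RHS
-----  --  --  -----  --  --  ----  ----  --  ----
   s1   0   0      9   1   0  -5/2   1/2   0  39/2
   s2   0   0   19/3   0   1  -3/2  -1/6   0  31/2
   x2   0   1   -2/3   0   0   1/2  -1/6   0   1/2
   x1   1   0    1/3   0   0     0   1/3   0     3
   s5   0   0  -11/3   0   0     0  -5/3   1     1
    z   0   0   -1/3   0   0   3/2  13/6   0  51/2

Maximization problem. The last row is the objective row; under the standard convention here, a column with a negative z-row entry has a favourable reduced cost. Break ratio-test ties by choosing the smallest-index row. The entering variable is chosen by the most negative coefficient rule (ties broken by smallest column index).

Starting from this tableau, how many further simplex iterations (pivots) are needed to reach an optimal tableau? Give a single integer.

1

pivot: x3 in, s1 out → z = 236/9
No improving column remains; optimal.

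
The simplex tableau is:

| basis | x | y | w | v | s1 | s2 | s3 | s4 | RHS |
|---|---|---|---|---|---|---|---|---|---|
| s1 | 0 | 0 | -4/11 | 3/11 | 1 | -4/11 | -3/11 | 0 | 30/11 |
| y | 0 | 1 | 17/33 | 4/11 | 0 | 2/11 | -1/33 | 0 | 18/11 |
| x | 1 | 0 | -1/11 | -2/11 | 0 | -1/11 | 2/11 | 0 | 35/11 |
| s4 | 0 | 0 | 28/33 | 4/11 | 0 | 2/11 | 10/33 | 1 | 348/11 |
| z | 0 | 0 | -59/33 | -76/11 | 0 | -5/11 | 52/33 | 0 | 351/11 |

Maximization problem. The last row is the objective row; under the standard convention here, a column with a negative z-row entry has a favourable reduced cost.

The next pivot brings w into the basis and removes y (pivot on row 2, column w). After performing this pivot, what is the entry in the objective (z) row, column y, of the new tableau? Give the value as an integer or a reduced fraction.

59/17

Pivot element is row 2, column w: 17/33.
Normalize row 2: new (row 2, y) = 1/(17/33) = 33/17.
z-row ← z-row − (-59/33)·(new row 2): 0 − (-59/33)·(33/17) = 59/17.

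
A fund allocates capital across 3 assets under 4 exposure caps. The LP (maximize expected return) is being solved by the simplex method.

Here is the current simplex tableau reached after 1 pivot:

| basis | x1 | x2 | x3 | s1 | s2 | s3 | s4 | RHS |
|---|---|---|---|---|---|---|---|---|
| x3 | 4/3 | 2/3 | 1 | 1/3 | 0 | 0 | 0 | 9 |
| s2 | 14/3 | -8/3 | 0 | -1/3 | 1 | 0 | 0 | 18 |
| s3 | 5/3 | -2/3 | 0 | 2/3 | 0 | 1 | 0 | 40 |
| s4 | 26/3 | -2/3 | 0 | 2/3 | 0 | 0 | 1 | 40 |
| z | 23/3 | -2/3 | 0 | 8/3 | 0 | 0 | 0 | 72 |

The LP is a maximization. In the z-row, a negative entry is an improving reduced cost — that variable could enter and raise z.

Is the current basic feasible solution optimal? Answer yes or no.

Column x2 has objective-row coefficient -2/3, which is negative; an improving pivot exists, so not yet optimal.

no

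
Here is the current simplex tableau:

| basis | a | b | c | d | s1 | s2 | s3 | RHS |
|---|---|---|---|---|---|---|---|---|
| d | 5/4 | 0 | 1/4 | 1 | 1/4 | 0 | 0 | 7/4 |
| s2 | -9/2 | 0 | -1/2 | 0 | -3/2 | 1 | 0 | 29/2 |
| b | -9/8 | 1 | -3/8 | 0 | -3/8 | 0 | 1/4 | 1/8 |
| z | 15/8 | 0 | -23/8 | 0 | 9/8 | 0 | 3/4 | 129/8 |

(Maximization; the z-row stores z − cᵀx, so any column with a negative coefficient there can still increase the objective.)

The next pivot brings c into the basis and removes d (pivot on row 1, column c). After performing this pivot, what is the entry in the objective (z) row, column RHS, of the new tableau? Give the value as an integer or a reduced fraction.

Pivot element is row 1, column c: 1/4.
Normalize row 1: new (row 1, RHS) = (7/4)/(1/4) = 7.
z-row ← z-row − (-23/8)·(new row 1): 129/8 − (-23/8)·7 = 145/4.

145/4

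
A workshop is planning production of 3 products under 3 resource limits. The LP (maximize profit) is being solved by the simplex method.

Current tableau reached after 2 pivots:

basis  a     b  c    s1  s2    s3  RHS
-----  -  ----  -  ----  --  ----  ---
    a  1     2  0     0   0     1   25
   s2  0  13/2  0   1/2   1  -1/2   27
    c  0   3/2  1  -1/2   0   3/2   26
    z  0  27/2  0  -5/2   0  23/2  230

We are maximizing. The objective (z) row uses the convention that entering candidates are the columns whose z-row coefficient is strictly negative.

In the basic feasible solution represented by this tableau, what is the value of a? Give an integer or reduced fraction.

a is basic (row 1); its value is the RHS of that row: 25.

25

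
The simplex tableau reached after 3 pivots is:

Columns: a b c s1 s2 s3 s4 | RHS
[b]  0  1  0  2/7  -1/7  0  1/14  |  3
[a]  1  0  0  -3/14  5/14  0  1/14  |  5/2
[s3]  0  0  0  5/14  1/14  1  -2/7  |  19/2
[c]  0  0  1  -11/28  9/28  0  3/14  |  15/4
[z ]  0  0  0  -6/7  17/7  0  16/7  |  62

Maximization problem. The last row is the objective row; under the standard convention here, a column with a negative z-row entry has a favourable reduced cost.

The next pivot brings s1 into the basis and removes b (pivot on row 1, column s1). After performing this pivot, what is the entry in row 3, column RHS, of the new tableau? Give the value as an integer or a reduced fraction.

Pivot element is row 1, column s1: 2/7.
Normalize row 1: new (row 1, RHS) = 3/(2/7) = 21/2.
row 3 ← row 3 − (5/14)·(new row 1): 19/2 − (5/14)·(21/2) = 23/4.

23/4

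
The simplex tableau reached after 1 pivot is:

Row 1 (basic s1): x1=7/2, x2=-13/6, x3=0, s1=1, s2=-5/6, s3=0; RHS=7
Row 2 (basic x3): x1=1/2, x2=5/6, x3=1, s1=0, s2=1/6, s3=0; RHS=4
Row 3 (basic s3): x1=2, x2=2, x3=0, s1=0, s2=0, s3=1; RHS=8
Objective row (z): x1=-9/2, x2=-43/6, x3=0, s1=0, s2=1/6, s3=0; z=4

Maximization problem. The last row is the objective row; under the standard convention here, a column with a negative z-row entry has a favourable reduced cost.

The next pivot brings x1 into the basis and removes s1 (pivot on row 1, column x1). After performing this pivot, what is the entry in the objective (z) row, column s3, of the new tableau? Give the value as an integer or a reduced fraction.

0

Pivot element is row 1, column x1: 7/2.
Normalize row 1: new (row 1, s3) = 0/(7/2) = 0.
z-row ← z-row − (-9/2)·(new row 1): 0 − (-9/2)·0 = 0.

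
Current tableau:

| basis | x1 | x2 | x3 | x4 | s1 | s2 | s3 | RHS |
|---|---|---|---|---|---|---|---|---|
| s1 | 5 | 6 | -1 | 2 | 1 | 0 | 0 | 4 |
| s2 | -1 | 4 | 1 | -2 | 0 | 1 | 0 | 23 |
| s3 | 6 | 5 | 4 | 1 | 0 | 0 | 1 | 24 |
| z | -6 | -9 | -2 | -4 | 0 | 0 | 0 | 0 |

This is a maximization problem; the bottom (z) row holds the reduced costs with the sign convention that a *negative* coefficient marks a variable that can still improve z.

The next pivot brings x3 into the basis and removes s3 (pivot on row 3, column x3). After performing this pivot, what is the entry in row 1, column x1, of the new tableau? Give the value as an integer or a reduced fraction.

13/2

Pivot element is row 3, column x3: 4.
Normalize row 3: new (row 3, x1) = 6/4 = 3/2.
row 1 ← row 1 − (-1)·(new row 3): 5 − (-1)·(3/2) = 13/2.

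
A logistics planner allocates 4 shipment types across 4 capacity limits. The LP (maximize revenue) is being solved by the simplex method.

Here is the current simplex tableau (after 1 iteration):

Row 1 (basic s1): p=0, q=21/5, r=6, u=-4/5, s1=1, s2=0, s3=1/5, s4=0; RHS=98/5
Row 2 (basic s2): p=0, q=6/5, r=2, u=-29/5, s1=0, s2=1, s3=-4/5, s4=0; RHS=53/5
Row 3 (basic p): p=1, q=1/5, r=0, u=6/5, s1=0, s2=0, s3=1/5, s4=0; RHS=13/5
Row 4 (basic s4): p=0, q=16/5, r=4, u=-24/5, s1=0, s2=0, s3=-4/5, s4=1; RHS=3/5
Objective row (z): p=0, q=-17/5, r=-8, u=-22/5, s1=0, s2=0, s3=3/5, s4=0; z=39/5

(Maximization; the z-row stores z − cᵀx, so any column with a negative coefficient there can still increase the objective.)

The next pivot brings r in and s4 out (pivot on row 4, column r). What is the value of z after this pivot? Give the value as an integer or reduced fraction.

9

Minimum ratio for r: (3/5)/4 = 3/20.
z changes by −(z-row coeff of r)·ratio = −(-8)·(3/20) = 6/5.
New z = 39/5 + (6/5) = 9.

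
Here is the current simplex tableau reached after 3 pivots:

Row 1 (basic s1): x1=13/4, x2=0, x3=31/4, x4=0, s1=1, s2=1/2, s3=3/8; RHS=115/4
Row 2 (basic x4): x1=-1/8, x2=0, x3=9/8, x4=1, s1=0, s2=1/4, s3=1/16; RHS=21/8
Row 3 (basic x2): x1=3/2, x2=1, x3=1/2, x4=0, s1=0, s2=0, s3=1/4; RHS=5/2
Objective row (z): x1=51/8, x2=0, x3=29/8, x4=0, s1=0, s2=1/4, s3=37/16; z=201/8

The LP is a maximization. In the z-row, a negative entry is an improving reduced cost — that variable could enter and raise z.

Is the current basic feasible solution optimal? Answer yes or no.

No objective-row coefficient is strictly negative, so no entering variable exists; the tableau is optimal.

yes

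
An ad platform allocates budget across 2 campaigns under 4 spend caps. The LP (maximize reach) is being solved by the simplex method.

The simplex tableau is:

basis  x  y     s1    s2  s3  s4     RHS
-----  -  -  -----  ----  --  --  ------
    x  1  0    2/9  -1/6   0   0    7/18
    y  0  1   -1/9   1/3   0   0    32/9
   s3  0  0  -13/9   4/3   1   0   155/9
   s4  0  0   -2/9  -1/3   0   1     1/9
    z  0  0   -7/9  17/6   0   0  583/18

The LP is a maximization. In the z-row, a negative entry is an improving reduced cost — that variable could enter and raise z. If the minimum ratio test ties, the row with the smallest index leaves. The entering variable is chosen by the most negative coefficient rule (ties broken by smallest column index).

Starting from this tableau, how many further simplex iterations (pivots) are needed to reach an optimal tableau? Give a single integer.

pivot: s1 in, x out → z = 135/4
No improving column remains; optimal.

1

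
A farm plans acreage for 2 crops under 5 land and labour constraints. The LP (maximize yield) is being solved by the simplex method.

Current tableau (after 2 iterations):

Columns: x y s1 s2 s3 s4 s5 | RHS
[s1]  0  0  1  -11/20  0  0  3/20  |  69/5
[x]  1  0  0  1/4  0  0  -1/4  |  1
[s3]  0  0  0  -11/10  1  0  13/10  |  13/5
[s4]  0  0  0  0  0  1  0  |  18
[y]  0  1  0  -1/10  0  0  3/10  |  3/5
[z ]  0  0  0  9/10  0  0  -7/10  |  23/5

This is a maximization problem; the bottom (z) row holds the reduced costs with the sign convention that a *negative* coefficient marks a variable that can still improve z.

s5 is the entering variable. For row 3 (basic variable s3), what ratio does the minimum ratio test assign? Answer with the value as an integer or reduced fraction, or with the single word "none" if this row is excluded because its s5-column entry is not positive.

2

Ratio = RHS / (s5 entry) = (13/5) / (13/10) = 2.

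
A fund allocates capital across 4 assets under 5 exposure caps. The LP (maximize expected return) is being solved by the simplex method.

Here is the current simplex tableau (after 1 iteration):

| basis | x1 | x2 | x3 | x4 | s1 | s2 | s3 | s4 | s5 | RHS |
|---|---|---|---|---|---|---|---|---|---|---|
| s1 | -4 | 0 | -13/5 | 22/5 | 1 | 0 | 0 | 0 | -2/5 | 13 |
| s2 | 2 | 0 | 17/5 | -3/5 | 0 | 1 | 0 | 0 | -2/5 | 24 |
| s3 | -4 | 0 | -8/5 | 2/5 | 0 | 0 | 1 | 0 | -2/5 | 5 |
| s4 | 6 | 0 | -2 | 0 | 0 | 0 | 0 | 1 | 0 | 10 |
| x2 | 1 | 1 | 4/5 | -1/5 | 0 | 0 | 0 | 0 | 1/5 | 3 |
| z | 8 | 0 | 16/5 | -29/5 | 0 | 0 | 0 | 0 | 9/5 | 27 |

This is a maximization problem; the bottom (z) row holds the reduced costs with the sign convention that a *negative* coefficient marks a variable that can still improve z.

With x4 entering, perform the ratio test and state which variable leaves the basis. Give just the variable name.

Ratios: row 1 (s1): 13/(22/5) = 65/22; row 2 (s2): entry -3/5 ≤ 0, skip; row 3 (s3): 5/(2/5) = 25/2; row 4 (s4): entry 0 ≤ 0, skip; row 5 (x2): entry -1/5 ≤ 0, skip.
Minimum ratio 65/22 is in the s1 row, so s1 leaves.

s1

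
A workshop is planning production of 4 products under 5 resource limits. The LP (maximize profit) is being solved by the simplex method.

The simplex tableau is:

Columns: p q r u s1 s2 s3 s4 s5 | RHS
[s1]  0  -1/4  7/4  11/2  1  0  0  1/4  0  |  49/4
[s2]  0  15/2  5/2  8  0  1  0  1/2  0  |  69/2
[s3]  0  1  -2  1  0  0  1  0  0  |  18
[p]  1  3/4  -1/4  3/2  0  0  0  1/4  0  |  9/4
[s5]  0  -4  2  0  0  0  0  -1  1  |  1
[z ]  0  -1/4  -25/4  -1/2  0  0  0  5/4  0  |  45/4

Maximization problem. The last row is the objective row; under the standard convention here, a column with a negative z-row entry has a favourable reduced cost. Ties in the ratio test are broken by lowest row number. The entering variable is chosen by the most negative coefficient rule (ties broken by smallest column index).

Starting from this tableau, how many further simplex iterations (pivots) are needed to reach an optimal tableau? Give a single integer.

pivot: r in, s5 out → z = 115/8
pivot: q in, s2 out → z = 4829/100
pivot: s4 in, s1 out → z = 3260/67
No improving column remains; optimal.

3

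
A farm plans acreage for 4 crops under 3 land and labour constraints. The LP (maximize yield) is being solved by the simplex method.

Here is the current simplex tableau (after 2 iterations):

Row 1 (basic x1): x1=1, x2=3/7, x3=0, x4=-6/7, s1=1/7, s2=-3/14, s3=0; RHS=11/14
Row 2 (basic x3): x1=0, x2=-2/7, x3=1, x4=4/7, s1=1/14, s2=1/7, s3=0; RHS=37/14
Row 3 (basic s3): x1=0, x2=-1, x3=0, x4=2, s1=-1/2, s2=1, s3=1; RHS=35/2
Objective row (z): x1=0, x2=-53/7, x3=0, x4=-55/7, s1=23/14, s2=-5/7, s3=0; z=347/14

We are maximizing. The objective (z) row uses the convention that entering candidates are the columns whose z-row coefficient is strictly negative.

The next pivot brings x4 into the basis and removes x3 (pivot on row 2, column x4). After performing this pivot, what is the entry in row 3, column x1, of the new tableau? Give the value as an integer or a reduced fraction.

0

Pivot element is row 2, column x4: 4/7.
Normalize row 2: new (row 2, x1) = 0/(4/7) = 0.
row 3 ← row 3 − 2·(new row 2): 0 − 2·0 = 0.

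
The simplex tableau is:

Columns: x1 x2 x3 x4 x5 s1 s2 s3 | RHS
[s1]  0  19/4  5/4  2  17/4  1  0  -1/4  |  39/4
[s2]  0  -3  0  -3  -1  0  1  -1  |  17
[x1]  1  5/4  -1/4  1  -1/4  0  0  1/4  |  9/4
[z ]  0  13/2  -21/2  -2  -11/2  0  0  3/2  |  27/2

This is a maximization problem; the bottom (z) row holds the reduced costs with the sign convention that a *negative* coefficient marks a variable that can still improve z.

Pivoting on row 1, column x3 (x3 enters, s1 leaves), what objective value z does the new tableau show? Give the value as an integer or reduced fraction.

Minimum ratio for x3: (39/4)/(5/4) = 39/5.
z changes by −(z-row coeff of x3)·ratio = −(-21/2)·(39/5) = 819/10.
New z = 27/2 + (819/10) = 477/5.

477/5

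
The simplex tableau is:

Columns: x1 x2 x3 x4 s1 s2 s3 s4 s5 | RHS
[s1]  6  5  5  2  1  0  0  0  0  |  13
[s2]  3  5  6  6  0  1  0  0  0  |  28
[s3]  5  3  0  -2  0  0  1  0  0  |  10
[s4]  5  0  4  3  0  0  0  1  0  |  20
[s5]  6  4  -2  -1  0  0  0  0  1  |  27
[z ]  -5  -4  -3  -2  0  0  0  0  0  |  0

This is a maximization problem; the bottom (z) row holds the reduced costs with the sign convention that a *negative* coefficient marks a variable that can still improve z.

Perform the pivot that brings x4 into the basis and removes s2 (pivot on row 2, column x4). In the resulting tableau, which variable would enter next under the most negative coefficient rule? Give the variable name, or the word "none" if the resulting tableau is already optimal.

Pivot element 6. New z-row = old z-row − (-2)·(row 2/6).
Updated z-row coefficients: x1: -4, x2: -7/3, x3: -1, x4: 0, s1: 0, s2: 1/3, s3: 0, s4: 0, s5: 0.
The most negative is -4 in column x1, so x1 would enter next.

x1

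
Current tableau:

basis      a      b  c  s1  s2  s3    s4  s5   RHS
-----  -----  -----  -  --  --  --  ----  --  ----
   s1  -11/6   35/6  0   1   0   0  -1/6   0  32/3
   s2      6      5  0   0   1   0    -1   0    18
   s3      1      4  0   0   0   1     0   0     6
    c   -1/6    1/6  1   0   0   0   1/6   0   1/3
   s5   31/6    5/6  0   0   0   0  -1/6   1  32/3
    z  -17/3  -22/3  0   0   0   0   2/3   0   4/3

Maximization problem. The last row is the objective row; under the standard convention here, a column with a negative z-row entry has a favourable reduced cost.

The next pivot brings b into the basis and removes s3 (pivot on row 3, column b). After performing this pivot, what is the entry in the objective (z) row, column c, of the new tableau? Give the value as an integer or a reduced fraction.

0

Pivot element is row 3, column b: 4.
Normalize row 3: new (row 3, c) = 0/4 = 0.
z-row ← z-row − (-22/3)·(new row 3): 0 − (-22/3)·0 = 0.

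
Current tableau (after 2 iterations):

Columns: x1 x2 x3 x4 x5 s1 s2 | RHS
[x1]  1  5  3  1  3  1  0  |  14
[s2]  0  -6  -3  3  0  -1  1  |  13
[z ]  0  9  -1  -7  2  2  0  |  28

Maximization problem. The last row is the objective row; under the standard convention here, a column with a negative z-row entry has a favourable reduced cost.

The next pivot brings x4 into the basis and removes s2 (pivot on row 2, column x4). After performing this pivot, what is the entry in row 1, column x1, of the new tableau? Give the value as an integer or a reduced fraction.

Pivot element is row 2, column x4: 3.
Normalize row 2: new (row 2, x1) = 0/3 = 0.
row 1 ← row 1 − 1·(new row 2): 1 − 1·0 = 1.

1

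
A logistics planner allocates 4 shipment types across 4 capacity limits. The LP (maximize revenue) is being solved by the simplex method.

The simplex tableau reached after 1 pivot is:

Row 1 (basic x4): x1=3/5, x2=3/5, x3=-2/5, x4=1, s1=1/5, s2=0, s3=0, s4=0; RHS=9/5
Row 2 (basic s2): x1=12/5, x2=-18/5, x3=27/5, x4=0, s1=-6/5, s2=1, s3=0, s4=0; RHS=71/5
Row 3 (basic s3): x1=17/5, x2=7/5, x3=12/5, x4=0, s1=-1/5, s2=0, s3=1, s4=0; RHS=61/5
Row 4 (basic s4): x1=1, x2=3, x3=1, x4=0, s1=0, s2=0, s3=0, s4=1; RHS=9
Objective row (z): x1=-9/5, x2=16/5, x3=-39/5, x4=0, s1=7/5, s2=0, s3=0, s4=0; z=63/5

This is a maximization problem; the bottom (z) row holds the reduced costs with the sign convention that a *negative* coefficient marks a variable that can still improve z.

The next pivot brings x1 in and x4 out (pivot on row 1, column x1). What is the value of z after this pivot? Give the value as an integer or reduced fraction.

Minimum ratio for x1: (9/5)/(3/5) = 3.
z changes by −(z-row coeff of x1)·ratio = −(-9/5)·3 = 27/5.
New z = 63/5 + (27/5) = 18.

18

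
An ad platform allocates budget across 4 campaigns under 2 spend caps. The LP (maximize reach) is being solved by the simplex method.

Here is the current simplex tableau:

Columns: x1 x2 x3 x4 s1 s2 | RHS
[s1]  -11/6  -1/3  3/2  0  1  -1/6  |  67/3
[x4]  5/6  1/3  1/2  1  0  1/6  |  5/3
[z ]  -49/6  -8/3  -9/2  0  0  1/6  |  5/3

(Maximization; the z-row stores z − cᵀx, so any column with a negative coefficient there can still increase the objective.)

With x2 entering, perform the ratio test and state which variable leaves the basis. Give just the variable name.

Ratios: row 1 (s1): entry -1/3 ≤ 0, skip; row 2 (x4): (5/3)/(1/3) = 5.
Minimum ratio 5 is in the x4 row, so x4 leaves.

x4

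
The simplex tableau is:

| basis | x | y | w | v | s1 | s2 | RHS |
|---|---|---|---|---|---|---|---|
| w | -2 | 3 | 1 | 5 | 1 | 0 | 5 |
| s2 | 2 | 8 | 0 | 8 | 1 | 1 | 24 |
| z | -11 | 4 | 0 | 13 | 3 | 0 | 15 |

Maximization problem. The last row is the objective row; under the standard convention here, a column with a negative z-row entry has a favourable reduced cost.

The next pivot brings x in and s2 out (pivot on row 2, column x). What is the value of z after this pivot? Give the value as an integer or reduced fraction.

147

Minimum ratio for x: 24/2 = 12.
z changes by −(z-row coeff of x)·ratio = −(-11)·12 = 132.
New z = 15 + 132 = 147.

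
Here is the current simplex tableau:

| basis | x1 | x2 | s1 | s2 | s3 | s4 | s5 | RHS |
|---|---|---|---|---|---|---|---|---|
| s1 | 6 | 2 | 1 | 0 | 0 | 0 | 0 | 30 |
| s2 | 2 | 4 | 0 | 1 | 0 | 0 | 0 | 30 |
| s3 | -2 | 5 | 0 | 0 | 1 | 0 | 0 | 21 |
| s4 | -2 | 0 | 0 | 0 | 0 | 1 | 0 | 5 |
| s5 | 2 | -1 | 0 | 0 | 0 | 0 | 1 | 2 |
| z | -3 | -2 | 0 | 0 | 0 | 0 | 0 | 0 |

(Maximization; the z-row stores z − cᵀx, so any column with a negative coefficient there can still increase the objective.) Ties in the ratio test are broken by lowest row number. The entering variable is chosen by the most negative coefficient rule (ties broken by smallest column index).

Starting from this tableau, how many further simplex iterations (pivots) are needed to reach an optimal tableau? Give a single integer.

pivot: x1 in, s5 out → z = 3
pivot: x2 in, s1 out → z = 99/5
pivot: s5 in, s3 out → z = 348/17
No improving column remains; optimal.

3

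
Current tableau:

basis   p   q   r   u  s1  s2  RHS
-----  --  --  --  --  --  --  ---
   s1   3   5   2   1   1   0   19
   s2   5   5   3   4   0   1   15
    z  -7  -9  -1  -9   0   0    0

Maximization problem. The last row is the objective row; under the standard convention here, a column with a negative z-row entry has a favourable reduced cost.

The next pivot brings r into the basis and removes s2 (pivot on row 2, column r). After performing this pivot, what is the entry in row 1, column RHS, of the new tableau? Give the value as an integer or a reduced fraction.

9

Pivot element is row 2, column r: 3.
Normalize row 2: new (row 2, RHS) = 15/3 = 5.
row 1 ← row 1 − 2·(new row 2): 19 − 2·5 = 9.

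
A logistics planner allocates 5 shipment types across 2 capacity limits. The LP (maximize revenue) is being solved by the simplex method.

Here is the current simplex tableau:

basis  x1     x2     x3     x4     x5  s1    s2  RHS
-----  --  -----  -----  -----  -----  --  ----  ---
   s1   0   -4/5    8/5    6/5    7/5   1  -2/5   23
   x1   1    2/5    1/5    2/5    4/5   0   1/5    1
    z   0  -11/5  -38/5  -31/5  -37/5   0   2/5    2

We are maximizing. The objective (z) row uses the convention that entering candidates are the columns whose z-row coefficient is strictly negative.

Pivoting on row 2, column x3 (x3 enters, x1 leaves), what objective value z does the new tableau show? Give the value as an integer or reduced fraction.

Minimum ratio for x3: 1/(1/5) = 5.
z changes by −(z-row coeff of x3)·ratio = −(-38/5)·5 = 38.
New z = 2 + 38 = 40.

40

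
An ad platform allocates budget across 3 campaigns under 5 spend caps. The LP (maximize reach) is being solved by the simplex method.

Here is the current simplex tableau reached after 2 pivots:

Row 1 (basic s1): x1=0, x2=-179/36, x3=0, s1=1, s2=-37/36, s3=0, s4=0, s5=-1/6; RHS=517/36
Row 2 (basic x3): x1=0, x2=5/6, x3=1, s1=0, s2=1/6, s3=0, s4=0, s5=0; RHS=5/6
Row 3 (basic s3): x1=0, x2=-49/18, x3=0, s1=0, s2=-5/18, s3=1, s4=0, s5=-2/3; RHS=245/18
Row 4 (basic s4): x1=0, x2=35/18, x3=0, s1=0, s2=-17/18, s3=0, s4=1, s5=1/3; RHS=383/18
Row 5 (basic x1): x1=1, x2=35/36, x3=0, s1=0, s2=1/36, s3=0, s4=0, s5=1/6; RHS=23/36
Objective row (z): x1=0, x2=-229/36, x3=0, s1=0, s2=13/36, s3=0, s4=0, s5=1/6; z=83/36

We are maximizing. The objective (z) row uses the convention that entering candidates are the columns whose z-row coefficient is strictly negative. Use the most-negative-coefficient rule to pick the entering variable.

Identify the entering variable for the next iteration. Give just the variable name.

Objective-row coefficients: x1: 0, x2: -229/36, x3: 0, s1: 0, s2: 13/36, s3: 0, s4: 0, s5: 1/6.
The most negative is -229/36 in column x2, so x2 enters.

x2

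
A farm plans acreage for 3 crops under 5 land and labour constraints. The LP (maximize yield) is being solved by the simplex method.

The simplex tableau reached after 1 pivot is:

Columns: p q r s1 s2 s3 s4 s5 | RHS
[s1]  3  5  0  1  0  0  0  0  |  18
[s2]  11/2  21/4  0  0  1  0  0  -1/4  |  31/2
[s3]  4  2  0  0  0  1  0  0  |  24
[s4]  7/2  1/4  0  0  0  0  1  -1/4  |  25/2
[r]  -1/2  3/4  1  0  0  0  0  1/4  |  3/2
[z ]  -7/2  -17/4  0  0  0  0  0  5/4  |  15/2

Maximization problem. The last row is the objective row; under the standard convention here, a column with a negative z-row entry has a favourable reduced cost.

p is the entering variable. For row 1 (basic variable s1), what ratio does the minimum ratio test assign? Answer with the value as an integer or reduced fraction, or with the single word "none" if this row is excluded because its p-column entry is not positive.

6

Ratio = RHS / (p entry) = 18 / 3 = 6.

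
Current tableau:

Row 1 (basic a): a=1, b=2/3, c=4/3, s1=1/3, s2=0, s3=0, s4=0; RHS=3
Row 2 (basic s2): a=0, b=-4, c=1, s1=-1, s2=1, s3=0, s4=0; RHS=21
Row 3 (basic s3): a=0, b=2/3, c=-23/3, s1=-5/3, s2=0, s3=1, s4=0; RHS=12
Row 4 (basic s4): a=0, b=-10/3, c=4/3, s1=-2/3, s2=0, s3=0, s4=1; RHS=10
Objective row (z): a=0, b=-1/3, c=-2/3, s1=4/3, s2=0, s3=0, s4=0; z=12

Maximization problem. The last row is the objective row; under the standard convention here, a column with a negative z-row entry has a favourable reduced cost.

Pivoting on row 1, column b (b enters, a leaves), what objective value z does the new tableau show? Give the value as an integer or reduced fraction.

27/2

Minimum ratio for b: 3/(2/3) = 9/2.
z changes by −(z-row coeff of b)·ratio = −(-1/3)·(9/2) = 3/2.
New z = 12 + (3/2) = 27/2.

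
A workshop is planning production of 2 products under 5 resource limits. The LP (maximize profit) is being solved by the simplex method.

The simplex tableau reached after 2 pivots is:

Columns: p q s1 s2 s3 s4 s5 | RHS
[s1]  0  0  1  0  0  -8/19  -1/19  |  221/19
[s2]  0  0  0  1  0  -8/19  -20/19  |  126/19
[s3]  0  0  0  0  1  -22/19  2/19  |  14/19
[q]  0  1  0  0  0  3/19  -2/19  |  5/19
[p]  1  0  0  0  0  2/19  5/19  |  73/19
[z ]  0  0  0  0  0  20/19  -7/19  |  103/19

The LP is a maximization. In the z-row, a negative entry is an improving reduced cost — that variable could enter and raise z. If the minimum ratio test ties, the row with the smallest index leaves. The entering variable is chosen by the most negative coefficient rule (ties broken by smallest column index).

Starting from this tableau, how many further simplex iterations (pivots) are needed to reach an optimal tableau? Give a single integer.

2

pivot: s5 in, s3 out → z = 8
pivot: s4 in, p out → z = 10
No improving column remains; optimal.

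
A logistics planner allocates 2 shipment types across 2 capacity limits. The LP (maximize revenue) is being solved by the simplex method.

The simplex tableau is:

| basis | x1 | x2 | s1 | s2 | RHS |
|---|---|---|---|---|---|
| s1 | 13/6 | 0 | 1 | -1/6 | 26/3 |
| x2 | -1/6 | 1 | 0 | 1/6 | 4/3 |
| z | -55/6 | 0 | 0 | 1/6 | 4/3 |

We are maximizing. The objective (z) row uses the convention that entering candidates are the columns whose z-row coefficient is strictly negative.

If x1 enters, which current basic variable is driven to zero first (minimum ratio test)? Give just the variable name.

s1

Ratios: row 1 (s1): (26/3)/(13/6) = 4; row 2 (x2): entry -1/6 ≤ 0, skip.
Minimum ratio 4 is in the s1 row, so s1 leaves.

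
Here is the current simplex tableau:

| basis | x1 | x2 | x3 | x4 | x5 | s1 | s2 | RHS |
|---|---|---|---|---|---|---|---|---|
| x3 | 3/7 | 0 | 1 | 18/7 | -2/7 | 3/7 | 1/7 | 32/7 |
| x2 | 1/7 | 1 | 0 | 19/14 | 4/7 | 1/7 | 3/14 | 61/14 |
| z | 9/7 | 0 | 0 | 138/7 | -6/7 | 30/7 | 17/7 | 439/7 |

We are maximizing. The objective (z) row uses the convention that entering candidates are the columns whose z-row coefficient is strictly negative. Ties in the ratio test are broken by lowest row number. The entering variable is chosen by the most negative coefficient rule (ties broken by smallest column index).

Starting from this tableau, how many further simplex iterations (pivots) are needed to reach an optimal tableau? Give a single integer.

1

pivot: x5 in, x2 out → z = 277/4
No improving column remains; optimal.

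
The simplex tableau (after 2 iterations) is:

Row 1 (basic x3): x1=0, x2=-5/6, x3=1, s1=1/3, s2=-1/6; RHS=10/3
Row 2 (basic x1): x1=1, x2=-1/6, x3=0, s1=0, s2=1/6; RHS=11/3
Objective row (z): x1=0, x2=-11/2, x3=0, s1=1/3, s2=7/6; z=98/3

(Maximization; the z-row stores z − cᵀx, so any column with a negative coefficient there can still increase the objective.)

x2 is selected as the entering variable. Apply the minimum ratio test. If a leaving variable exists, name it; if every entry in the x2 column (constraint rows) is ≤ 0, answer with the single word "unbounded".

x2-column entries: row 1: -5/6, row 2: -1/6. All ≤ 0, so x2 can increase without bound; the LP is unbounded in this direction.

unbounded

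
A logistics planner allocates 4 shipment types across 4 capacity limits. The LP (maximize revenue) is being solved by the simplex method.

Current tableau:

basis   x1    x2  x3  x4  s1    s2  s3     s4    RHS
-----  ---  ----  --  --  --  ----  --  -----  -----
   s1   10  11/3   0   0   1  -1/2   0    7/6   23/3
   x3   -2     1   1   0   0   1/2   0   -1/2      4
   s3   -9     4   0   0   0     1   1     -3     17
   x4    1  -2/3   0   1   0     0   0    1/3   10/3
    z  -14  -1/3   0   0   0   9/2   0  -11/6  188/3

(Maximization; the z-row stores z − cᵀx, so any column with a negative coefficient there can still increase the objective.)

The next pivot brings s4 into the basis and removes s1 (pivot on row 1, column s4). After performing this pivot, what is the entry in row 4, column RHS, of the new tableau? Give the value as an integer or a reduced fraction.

Pivot element is row 1, column s4: 7/6.
Normalize row 1: new (row 1, RHS) = (23/3)/(7/6) = 46/7.
row 4 ← row 4 − (1/3)·(new row 1): 10/3 − (1/3)·(46/7) = 8/7.

8/7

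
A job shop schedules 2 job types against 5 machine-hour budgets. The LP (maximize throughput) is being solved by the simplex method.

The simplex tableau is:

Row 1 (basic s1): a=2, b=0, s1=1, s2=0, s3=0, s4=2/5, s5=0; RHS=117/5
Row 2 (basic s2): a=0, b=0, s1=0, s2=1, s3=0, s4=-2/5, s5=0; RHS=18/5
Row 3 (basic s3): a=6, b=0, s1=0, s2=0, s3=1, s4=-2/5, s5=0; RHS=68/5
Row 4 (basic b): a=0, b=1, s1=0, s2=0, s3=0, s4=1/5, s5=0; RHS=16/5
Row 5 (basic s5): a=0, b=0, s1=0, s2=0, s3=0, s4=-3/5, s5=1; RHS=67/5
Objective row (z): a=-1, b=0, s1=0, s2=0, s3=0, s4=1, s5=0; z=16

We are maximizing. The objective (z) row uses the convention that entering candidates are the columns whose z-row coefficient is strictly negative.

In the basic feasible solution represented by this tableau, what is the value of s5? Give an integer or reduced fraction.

s5 is basic (row 5); its value is the RHS of that row: 67/5.

67/5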